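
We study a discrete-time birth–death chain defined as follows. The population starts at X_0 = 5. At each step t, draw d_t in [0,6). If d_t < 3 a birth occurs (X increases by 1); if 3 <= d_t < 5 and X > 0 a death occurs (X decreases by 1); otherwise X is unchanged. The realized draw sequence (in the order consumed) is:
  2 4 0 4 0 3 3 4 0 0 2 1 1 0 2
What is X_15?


t=0: X=5, d=2 → birth, X_1=6
t=1: X=6, d=4 → death, X_2=5
t=2: X=5, d=0 → birth, X_3=6
t=3: X=6, d=4 → death, X_4=5
t=4: X=5, d=0 → birth, X_5=6
t=5: X=6, d=3 → death, X_6=5
t=6: X=5, d=3 → death, X_7=4
t=7: X=4, d=4 → death, X_8=3
t=8: X=3, d=0 → birth, X_9=4
t=9: X=4, d=0 → birth, X_10=5
t=10: X=5, d=2 → birth, X_11=6
t=11: X=6, d=1 → birth, X_12=7
t=12: X=7, d=1 → birth, X_13=8
t=13: X=8, d=0 → birth, X_14=9
t=14: X=9, d=2 → birth, X_15=10

10


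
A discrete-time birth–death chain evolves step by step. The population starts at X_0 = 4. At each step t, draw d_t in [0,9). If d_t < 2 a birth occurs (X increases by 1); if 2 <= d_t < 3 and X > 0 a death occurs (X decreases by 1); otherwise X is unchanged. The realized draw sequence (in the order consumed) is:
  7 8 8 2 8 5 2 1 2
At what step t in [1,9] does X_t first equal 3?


4

t=0: X=4, d=7 → hold, X_1=4
t=1: X=4, d=8 → hold, X_2=4
t=2: X=4, d=8 → hold, X_3=4
t=3: X=4, d=2 → death, X_4=3
t=4: X=3, d=8 → hold, X_5=3
t=5: X=3, d=5 → hold, X_6=3
t=6: X=3, d=2 → death, X_7=2
t=7: X=2, d=1 → birth, X_8=3
t=8: X=3, d=2 → death, X_9=2


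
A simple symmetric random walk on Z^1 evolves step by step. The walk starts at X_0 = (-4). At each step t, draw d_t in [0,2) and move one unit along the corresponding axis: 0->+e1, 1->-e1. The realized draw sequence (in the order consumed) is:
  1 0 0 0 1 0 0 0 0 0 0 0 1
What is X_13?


t=0: X=(-4), d=1 → -e1, X_1=(-5)
t=1: X=(-5), d=0 → +e1, X_2=(-4)
t=2: X=(-4), d=0 → +e1, X_3=(-3)
t=3: X=(-3), d=0 → +e1, X_4=(-2)
t=4: X=(-2), d=1 → -e1, X_5=(-3)
t=5: X=(-3), d=0 → +e1, X_6=(-2)
t=6: X=(-2), d=0 → +e1, X_7=(-1)
t=7: X=(-1), d=0 → +e1, X_8=(0)
t=8: X=(0), d=0 → +e1, X_9=(1)
t=9: X=(1), d=0 → +e1, X_10=(2)
t=10: X=(2), d=0 → +e1, X_11=(3)
t=11: X=(3), d=0 → +e1, X_12=(4)
t=12: X=(4), d=1 → -e1, X_13=(3)

(3)


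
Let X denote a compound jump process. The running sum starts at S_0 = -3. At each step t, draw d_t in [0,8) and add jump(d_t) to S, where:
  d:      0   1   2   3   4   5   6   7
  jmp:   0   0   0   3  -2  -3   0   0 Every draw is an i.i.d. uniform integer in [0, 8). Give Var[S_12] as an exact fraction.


Outcome values over d=0..7: [0, 0, 0, 3, -2, -3, 0, 0]
Σy = -2, Σy² = 22, M = 8
μ = -2/8 = -1/4,  σ² = 22/8 − (-1/4)² = 43/16
Independent increments: Var[S_12] = 12·σ² = 12·(43/16) = 129/4

129/4


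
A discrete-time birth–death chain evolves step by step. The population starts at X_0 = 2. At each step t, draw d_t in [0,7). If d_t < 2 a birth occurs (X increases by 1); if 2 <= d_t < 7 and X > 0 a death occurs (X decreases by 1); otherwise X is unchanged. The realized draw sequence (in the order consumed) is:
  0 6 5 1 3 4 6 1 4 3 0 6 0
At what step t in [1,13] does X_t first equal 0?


t=0: X=2, d=0 → birth, X_1=3
t=1: X=3, d=6 → death, X_2=2
t=2: X=2, d=5 → death, X_3=1
t=3: X=1, d=1 → birth, X_4=2
t=4: X=2, d=3 → death, X_5=1
t=5: X=1, d=4 → death, X_6=0
t=6: X=0, d=6 → hold, X_7=0
t=7: X=0, d=1 → birth, X_8=1
t=8: X=1, d=4 → death, X_9=0
t=9: X=0, d=3 → hold, X_10=0
t=10: X=0, d=0 → birth, X_11=1
t=11: X=1, d=6 → death, X_12=0
t=12: X=0, d=0 → birth, X_13=1

6


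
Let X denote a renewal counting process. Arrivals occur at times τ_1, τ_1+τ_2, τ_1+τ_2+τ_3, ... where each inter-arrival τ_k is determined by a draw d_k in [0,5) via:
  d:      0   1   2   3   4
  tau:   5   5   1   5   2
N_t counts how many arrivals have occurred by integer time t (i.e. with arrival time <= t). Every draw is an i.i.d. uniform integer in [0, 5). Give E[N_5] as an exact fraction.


3826/3125

Inter-arrival values over d=0..4: [5, 5, 1, 5, 2]
Each d has probability 1/5, so the pmf of τ is: f(1) = 1/5, f(2) = 1/5, f(5) = 3/5
Renewal equation for m(n) = E[N_n]: condition on τ_1 = k (if k <= n, one arrival plus a fresh copy on the remaining n−k steps): m(n) = F(n) + Σ_{k<=n} f(k)·m(n−k), where F(n) = P(τ <= n) and m(0) = 0
m(1) = F(1) = 1/5
m(2) = F(2) + f(1)·m(1) = 2/5 + 1/5·1/5 = 11/25
m(3) = F(3) + f(1)·m(2) + f(2)·m(1) = 2/5 + 1/5·11/25 + 1/5·1/5 = 66/125
m(4) = F(4) + f(1)·m(3) + f(2)·m(2) = 2/5 + 1/5·66/125 + 1/5·11/25 = 371/625
m(5) = F(5) + f(1)·m(4) + f(2)·m(3) = 1 + 1/5·371/625 + 1/5·66/125 = 3826/3125
E[N_5] = m(5) = 3826/3125


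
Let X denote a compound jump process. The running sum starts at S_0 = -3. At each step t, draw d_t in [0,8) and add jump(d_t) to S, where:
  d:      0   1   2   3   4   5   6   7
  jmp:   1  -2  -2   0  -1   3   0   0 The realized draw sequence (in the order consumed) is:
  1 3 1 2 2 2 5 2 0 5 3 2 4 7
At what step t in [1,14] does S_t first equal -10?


7

t=0: S=-3, d=1, jump=-2, S_1=-5
t=1: S=-5, d=3, jump=0, S_2=-5
t=2: S=-5, d=1, jump=-2, S_3=-7
t=3: S=-7, d=2, jump=-2, S_4=-9
t=4: S=-9, d=2, jump=-2, S_5=-11
t=5: S=-11, d=2, jump=-2, S_6=-13
t=6: S=-13, d=5, jump=3, S_7=-10
t=7: S=-10, d=2, jump=-2, S_8=-12
t=8: S=-12, d=0, jump=1, S_9=-11
t=9: S=-11, d=5, jump=3, S_10=-8
t=10: S=-8, d=3, jump=0, S_11=-8
t=11: S=-8, d=2, jump=-2, S_12=-10
t=12: S=-10, d=4, jump=-1, S_13=-11
t=13: S=-11, d=7, jump=0, S_14=-11


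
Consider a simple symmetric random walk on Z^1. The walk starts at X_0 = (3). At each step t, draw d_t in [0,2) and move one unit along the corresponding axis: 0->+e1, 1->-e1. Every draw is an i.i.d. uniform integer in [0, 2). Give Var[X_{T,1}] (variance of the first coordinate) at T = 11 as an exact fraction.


11

Outcome values over d=0..1: [1, -1]
Σy = 0, Σy² = 2, M = 2
μ = 0/2 = 0,  σ² = 2/2 − (0)² = 1
Independent increments: Var[X_11] = 11·σ² = 11·(1) = 11


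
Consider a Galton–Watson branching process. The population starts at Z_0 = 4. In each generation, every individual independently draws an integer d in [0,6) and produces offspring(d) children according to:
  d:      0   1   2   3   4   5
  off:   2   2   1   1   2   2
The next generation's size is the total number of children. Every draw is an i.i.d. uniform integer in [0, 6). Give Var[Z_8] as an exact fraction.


Outcome values over d=0..5: [2, 2, 1, 1, 2, 2]
Σy = 10, Σy² = 18, M = 6
μ = 10/6 = 5/3,  σ² = 18/6 − (5/3)² = 2/9
V_0 = 0, E_0 = 4
V_1 = 2/9·E_0 + (5/3)²·V_0 = 8/9;  E_1 = 20/3
V_2 = 2/9·E_1 + (5/3)²·V_1 = 320/81;  E_2 = 100/9
V_3 = 2/9·E_2 + (5/3)²·V_2 = 9800/729;  E_3 = 500/27
V_4 = 2/9·E_3 + (5/3)²·V_3 = 272000/6561;  E_4 = 2500/81
V_5 = 2/9·E_4 + (5/3)²·V_4 = 7205000/59049;  E_5 = 12500/243
V_6 = 2/9·E_5 + (5/3)²·V_5 = 186200000/531441;  E_6 = 62500/729
V_7 = 2/9·E_6 + (5/3)²·V_6 = 4746125000/4782969;  E_7 = 312500/2187
V_8 = 2/9·E_7 + (5/3)²·V_7 = 120020000000/43046721;  E_8 = 1562500/6561

120020000000/43046721


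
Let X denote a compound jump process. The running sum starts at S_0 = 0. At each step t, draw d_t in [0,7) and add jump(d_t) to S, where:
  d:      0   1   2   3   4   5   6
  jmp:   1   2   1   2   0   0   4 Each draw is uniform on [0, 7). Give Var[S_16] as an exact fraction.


1312/49

Outcome values over d=0..6: [1, 2, 1, 2, 0, 0, 4]
Σy = 10, Σy² = 26, M = 7
μ = 10/7 = 10/7,  σ² = 26/7 − (10/7)² = 82/49
Independent increments: Var[S_16] = 16·σ² = 16·(82/49) = 1312/49


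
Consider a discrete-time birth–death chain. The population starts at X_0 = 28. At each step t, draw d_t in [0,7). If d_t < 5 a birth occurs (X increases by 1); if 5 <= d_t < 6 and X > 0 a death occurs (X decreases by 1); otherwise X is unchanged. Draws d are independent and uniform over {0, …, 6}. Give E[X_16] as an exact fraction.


X can drop by at most 1 per step and X_0 = 28 > T = 16, so X_t >= 28 − t >= 12 > 0 for every t <= 16: the floor at 0 (the 'and X > 0' condition) never binds. Hence X_16 = X_0 + Σ_{t<16} Y_t with i.i.d. increments Y_t = y(d_t) ∈ {+1, −1, 0}.
Outcome values over d=0..6: [1, 1, 1, 1, 1, -1, 0]
Σy = 4, Σy² = 6, M = 7
μ = 4/7 = 4/7,  σ² = 6/7 − (4/7)² = 26/49
E[X_16] = 28 + 16·(4/7) = 260/7

260/7


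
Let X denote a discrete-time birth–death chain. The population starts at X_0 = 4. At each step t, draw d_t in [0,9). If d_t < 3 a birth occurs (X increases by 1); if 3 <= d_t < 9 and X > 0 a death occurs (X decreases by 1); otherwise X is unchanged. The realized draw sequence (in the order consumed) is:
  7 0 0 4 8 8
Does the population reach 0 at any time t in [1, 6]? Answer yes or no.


no

t=0: X=4, d=7 → death, X_1=3
t=1: X=3, d=0 → birth, X_2=4
t=2: X=4, d=0 → birth, X_3=5
t=3: X=5, d=4 → death, X_4=4
t=4: X=4, d=8 → death, X_5=3
t=5: X=3, d=8 → death, X_6=2


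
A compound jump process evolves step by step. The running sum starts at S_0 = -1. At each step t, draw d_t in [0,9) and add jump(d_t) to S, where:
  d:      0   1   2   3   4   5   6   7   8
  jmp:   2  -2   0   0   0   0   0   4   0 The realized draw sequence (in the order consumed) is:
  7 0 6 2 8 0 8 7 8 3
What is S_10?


11

t=0: S=-1, d=7, jump=4, S_1=3
t=1: S=3, d=0, jump=2, S_2=5
t=2: S=5, d=6, jump=0, S_3=5
t=3: S=5, d=2, jump=0, S_4=5
t=4: S=5, d=8, jump=0, S_5=5
t=5: S=5, d=0, jump=2, S_6=7
t=6: S=7, d=8, jump=0, S_7=7
t=7: S=7, d=7, jump=4, S_8=11
t=8: S=11, d=8, jump=0, S_9=11
t=9: S=11, d=3, jump=0, S_10=11


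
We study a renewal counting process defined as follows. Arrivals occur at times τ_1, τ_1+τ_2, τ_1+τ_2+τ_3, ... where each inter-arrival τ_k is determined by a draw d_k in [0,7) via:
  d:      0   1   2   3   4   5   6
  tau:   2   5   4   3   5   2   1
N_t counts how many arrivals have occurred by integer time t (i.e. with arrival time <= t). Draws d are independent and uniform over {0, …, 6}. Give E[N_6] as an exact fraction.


Inter-arrival values over d=0..6: [2, 5, 4, 3, 5, 2, 1]
Each d has probability 1/7, so the pmf of τ is: f(1) = 1/7, f(2) = 2/7, f(3) = 1/7, f(4) = 1/7, f(5) = 2/7
Renewal equation for m(n) = E[N_n]: condition on τ_1 = k (if k <= n, one arrival plus a fresh copy on the remaining n−k steps): m(n) = F(n) + Σ_{k<=n} f(k)·m(n−k), where F(n) = P(τ <= n) and m(0) = 0
m(1) = F(1) = 1/7
m(2) = F(2) + f(1)·m(1) = 3/7 + 1/7·1/7 = 22/49
m(3) = F(3) + f(1)·m(2) + f(2)·m(1) = 4/7 + 1/7·22/49 + 2/7·1/7 = 232/343
m(4) = F(4) + f(1)·m(3) + f(2)·m(2) + f(3)·m(1) = 5/7 + 1/7·232/343 + 2/7·22/49 + 1/7·1/7 = 2304/2401
m(5) = F(5) + f(1)·m(4) + f(2)·m(3) + f(3)·m(2) + f(4)·m(1) = 1 + 1/7·2304/2401 + 2/7·232/343 + 1/7·22/49 + 1/7·1/7 = 23780/16807
m(6) = F(6) + f(1)·m(5) + f(2)·m(4) + f(3)·m(3) + f(4)·m(2) + f(5)·m(1) = 1 + 1/7·23780/16807 + 2/7·2304/2401 + 1/7·232/343 + 1/7·22/49 + 2/7·1/7 = 197401/117649
E[N_6] = m(6) = 197401/117649

197401/117649


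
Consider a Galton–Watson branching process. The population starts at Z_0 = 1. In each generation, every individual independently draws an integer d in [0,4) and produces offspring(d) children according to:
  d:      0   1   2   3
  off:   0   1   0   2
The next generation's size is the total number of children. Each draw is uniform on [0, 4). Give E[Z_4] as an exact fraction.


Outcome values over d=0..3: [0, 1, 0, 2]
Σy = 3, Σy² = 5, M = 4
μ = 3/4 = 3/4,  σ² = 5/4 − (3/4)² = 11/16
E[Z_0] = 1
E[Z_1] = 3/4·E[Z_0] = 3/4
E[Z_2] = 3/4·E[Z_1] = 9/16
E[Z_3] = 3/4·E[Z_2] = 27/64
E[Z_4] = 3/4·E[Z_3] = 81/256

81/256


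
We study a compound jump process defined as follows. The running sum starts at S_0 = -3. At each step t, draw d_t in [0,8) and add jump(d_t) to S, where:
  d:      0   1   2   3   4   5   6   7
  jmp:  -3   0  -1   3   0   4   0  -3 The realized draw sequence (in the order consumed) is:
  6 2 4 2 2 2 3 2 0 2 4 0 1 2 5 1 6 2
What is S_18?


t=0: S=-3, d=6, jump=0, S_1=-3
t=1: S=-3, d=2, jump=-1, S_2=-4
t=2: S=-4, d=4, jump=0, S_3=-4
t=3: S=-4, d=2, jump=-1, S_4=-5
t=4: S=-5, d=2, jump=-1, S_5=-6
t=5: S=-6, d=2, jump=-1, S_6=-7
t=6: S=-7, d=3, jump=3, S_7=-4
t=7: S=-4, d=2, jump=-1, S_8=-5
t=8: S=-5, d=0, jump=-3, S_9=-8
t=9: S=-8, d=2, jump=-1, S_10=-9
t=10: S=-9, d=4, jump=0, S_11=-9
t=11: S=-9, d=0, jump=-3, S_12=-12
t=12: S=-12, d=1, jump=0, S_13=-12
t=13: S=-12, d=2, jump=-1, S_14=-13
t=14: S=-13, d=5, jump=4, S_15=-9
t=15: S=-9, d=1, jump=0, S_16=-9
t=16: S=-9, d=6, jump=0, S_17=-9
t=17: S=-9, d=2, jump=-1, S_18=-10

-10


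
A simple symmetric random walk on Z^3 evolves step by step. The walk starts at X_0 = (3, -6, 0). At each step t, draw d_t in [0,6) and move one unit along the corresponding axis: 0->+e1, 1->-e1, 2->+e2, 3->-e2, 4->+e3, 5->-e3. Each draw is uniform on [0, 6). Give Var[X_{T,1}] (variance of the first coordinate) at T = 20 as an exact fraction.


Outcome values over d=0..5: [1, -1, 0, 0, 0, 0]
Σy = 0, Σy² = 2, M = 6
μ = 0/6 = 0,  σ² = 2/6 − (0)² = 1/3
Independent increments: Var[X_20] = 20·σ² = 20·(1/3) = 20/3

20/3


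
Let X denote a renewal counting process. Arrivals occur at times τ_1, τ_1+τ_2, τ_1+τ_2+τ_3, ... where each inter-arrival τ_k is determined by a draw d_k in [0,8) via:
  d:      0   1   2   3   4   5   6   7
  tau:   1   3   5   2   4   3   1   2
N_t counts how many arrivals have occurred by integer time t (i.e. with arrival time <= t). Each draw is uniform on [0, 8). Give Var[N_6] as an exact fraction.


Inter-arrival values over d=0..7: [1, 3, 5, 2, 4, 3, 1, 2]
Each d has probability 1/8, so the pmf of τ is: f(1) = 1/4, f(2) = 1/4, f(3) = 1/4, f(4) = 1/8, f(5) = 1/8
Let p_n(j) = P(N_n = j), with p_0 = [1]. Condition on τ_1: p_n(0) = P(τ > n), and for j >= 1, p_n(j) = Σ_{k<=n} f(k)·p_{n−k}(j−1)
p_1 = [3/4, 1/4]  (j = 0..1)
p_2 = [1/2, 7/16, 1/16]  (j = 0..2)
p_3 = [1/4, 9/16, 11/64, 1/64]  (j = 0..3)
p_4 = [1/8, 1/2, 5/16, 15/256, 1/256]  (j = 0..4)
p_5 = [0, 7/16, 13/32, 35/256, 19/1024, 1/1024]  (j = 0..5)
p_6 = [0, 1/4, 59/128, 59/256, 27/512, 23/4096, 1/4096]  (j = 0..6)
E[N_6] = Σ j·p_6(j) = 8617/4096;  E[N_6²] = Σ j²·p_6(j) = 21139/4096
Var[N_6] = 21139/4096 − (8617/4096)² = 12332655/16777216

12332655/16777216


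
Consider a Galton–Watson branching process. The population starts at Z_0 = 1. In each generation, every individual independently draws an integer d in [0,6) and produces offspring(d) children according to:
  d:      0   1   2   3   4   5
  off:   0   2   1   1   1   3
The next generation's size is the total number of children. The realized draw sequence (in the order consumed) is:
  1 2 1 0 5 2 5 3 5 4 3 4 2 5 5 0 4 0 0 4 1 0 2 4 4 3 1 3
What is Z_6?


gen 0: Z_0=1, draws=[1], offspring=[2], Z_1=2
gen 1: Z_1=2, draws=[2, 1], offspring=[1, 2], Z_2=3
gen 2: Z_2=3, draws=[0, 5, 2], offspring=[0, 3, 1], Z_3=4
gen 3: Z_3=4, draws=[5, 3, 5, 4], offspring=[3, 1, 3, 1], Z_4=8
gen 4: Z_4=8, draws=[3, 4, 2, 5, 5, 0, 4, 0], offspring=[1, 1, 1, 3, 3, 0, 1, 0], Z_5=10
gen 5: Z_5=10, draws=[0, 4, 1, 0, 2, 4, 4, 3, 1, 3], offspring=[0, 1, 2, 0, 1, 1, 1, 1, 2, 1], Z_6=10

10


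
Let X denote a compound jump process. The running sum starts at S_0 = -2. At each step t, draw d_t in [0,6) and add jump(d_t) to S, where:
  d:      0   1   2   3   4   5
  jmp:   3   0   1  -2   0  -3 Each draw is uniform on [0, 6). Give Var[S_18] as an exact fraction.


137/2

Outcome values over d=0..5: [3, 0, 1, -2, 0, -3]
Σy = -1, Σy² = 23, M = 6
μ = -1/6 = -1/6,  σ² = 23/6 − (-1/6)² = 137/36
Independent increments: Var[S_18] = 18·σ² = 18·(137/36) = 137/2


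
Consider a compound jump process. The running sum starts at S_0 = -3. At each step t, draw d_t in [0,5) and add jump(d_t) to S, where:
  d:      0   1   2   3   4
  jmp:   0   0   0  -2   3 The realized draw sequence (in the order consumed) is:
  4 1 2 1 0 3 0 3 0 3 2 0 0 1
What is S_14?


-6

t=0: S=-3, d=4, jump=3, S_1=0
t=1: S=0, d=1, jump=0, S_2=0
t=2: S=0, d=2, jump=0, S_3=0
t=3: S=0, d=1, jump=0, S_4=0
t=4: S=0, d=0, jump=0, S_5=0
t=5: S=0, d=3, jump=-2, S_6=-2
t=6: S=-2, d=0, jump=0, S_7=-2
t=7: S=-2, d=3, jump=-2, S_8=-4
t=8: S=-4, d=0, jump=0, S_9=-4
t=9: S=-4, d=3, jump=-2, S_10=-6
t=10: S=-6, d=2, jump=0, S_11=-6
t=11: S=-6, d=0, jump=0, S_12=-6
t=12: S=-6, d=0, jump=0, S_13=-6
t=13: S=-6, d=1, jump=0, S_14=-6


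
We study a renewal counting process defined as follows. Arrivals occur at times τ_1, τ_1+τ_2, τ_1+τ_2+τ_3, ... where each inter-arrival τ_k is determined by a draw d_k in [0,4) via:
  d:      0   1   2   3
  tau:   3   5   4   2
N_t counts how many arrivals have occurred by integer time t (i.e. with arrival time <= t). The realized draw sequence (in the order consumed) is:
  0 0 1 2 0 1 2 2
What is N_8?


draw d_1=0: τ_1=3, arrival time A_1=3
draw d_2=0: τ_2=3, arrival time A_2=6
draw d_3=1: τ_3=5, arrival time A_3=11
draw d_4=2: τ_4=4, arrival time A_4=15
draw d_5=0: τ_5=3, arrival time A_5=18
draw d_6=1: τ_6=5, arrival time A_6=23
draw d_7=2: τ_7=4, arrival time A_7=27
draw d_8=2: τ_8=4, arrival time A_8=31
N_t over t=0..8: 0:0 1:0 2:0 3:1 4:1 5:1 6:2 7:2 8:2

2


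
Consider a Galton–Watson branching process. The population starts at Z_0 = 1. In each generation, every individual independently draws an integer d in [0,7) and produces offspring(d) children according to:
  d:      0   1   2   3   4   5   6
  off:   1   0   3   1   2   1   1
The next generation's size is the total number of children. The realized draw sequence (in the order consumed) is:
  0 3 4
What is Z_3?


2

gen 0: Z_0=1, draws=[0], offspring=[1], Z_1=1
gen 1: Z_1=1, draws=[3], offspring=[1], Z_2=1
gen 2: Z_2=1, draws=[4], offspring=[2], Z_3=2


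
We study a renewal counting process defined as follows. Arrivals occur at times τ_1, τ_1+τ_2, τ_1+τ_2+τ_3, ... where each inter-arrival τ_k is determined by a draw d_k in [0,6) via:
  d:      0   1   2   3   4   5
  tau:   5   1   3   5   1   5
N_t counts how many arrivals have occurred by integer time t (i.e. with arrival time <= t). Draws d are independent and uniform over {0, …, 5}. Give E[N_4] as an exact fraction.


Inter-arrival values over d=0..5: [5, 1, 3, 5, 1, 5]
Each d has probability 1/6, so the pmf of τ is: f(1) = 1/3, f(3) = 1/6, f(5) = 1/2
Renewal equation for m(n) = E[N_n]: condition on τ_1 = k (if k <= n, one arrival plus a fresh copy on the remaining n−k steps): m(n) = F(n) + Σ_{k<=n} f(k)·m(n−k), where F(n) = P(τ <= n) and m(0) = 0
m(1) = F(1) = 1/3
m(2) = F(2) + f(1)·m(1) = 1/3 + 1/3·1/3 = 4/9
m(3) = F(3) + f(1)·m(2) = 1/2 + 1/3·4/9 = 35/54
m(4) = F(4) + f(1)·m(3) + f(3)·m(1) = 1/2 + 1/3·35/54 + 1/6·1/3 = 125/162
E[N_4] = m(4) = 125/162

125/162


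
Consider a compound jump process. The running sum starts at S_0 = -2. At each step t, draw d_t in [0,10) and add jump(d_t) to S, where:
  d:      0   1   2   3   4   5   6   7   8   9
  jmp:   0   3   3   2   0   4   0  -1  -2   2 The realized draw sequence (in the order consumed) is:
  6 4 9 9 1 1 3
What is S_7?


t=0: S=-2, d=6, jump=0, S_1=-2
t=1: S=-2, d=4, jump=0, S_2=-2
t=2: S=-2, d=9, jump=2, S_3=0
t=3: S=0, d=9, jump=2, S_4=2
t=4: S=2, d=1, jump=3, S_5=5
t=5: S=5, d=1, jump=3, S_6=8
t=6: S=8, d=3, jump=2, S_7=10

10


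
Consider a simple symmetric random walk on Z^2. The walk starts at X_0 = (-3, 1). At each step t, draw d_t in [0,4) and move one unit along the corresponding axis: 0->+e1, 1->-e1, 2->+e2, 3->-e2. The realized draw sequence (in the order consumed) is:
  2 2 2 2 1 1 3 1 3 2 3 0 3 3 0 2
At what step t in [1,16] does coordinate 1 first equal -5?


t=0: X=(-3, 1), d=2 → +e2, X_1=(-3, 2)
t=1: X=(-3, 2), d=2 → +e2, X_2=(-3, 3)
t=2: X=(-3, 3), d=2 → +e2, X_3=(-3, 4)
t=3: X=(-3, 4), d=2 → +e2, X_4=(-3, 5)
t=4: X=(-3, 5), d=1 → -e1, X_5=(-4, 5)
t=5: X=(-4, 5), d=1 → -e1, X_6=(-5, 5)
t=6: X=(-5, 5), d=3 → -e2, X_7=(-5, 4)
t=7: X=(-5, 4), d=1 → -e1, X_8=(-6, 4)
t=8: X=(-6, 4), d=3 → -e2, X_9=(-6, 3)
t=9: X=(-6, 3), d=2 → +e2, X_10=(-6, 4)
t=10: X=(-6, 4), d=3 → -e2, X_11=(-6, 3)
t=11: X=(-6, 3), d=0 → +e1, X_12=(-5, 3)
t=12: X=(-5, 3), d=3 → -e2, X_13=(-5, 2)
t=13: X=(-5, 2), d=3 → -e2, X_14=(-5, 1)
t=14: X=(-5, 1), d=0 → +e1, X_15=(-4, 1)
t=15: X=(-4, 1), d=2 → +e2, X_16=(-4, 2)

6


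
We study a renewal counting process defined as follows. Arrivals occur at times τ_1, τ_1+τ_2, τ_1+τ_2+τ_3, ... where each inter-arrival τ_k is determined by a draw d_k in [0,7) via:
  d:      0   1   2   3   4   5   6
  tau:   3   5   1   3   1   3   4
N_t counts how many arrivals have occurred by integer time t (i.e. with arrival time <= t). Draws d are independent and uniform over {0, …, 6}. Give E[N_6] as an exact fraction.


221866/117649

Inter-arrival values over d=0..6: [3, 5, 1, 3, 1, 3, 4]
Each d has probability 1/7, so the pmf of τ is: f(1) = 2/7, f(3) = 3/7, f(4) = 1/7, f(5) = 1/7
Renewal equation for m(n) = E[N_n]: condition on τ_1 = k (if k <= n, one arrival plus a fresh copy on the remaining n−k steps): m(n) = F(n) + Σ_{k<=n} f(k)·m(n−k), where F(n) = P(τ <= n) and m(0) = 0
m(1) = F(1) = 2/7
m(2) = F(2) + f(1)·m(1) = 2/7 + 2/7·2/7 = 18/49
m(3) = F(3) + f(1)·m(2) = 5/7 + 2/7·18/49 = 281/343
m(4) = F(4) + f(1)·m(3) + f(3)·m(1) = 6/7 + 2/7·281/343 + 3/7·2/7 = 2914/2401
m(5) = F(5) + f(1)·m(4) + f(3)·m(2) + f(4)·m(1) = 1 + 2/7·2914/2401 + 3/7·18/49 + 1/7·2/7 = 25967/16807
m(6) = F(6) + f(1)·m(5) + f(3)·m(3) + f(4)·m(2) + f(5)·m(1) = 1 + 2/7·25967/16807 + 3/7·281/343 + 1/7·18/49 + 1/7·2/7 = 221866/117649
E[N_6] = m(6) = 221866/117649


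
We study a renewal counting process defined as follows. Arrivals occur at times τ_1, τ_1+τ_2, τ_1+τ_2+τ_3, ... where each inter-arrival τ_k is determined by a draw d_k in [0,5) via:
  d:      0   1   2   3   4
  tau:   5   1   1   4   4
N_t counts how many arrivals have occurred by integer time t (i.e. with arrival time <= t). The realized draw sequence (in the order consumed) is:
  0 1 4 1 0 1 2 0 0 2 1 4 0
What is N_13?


draw d_1=0: τ_1=5, arrival time A_1=5
draw d_2=1: τ_2=1, arrival time A_2=6
draw d_3=4: τ_3=4, arrival time A_3=10
draw d_4=1: τ_4=1, arrival time A_4=11
draw d_5=0: τ_5=5, arrival time A_5=16
draw d_6=1: τ_6=1, arrival time A_6=17
draw d_7=2: τ_7=1, arrival time A_7=18
draw d_8=0: τ_8=5, arrival time A_8=23
draw d_9=0: τ_9=5, arrival time A_9=28
draw d_10=2: τ_10=1, arrival time A_10=29
draw d_11=1: τ_11=1, arrival time A_11=30
draw d_12=4: τ_12=4, arrival time A_12=34
draw d_13=0: τ_13=5, arrival time A_13=39
N_t over t=0..13: 0:0 1:0 2:0 3:0 4:0 5:1 6:2 7:2 8:2 9:2 10:3 11:4 12:4 13:4

4


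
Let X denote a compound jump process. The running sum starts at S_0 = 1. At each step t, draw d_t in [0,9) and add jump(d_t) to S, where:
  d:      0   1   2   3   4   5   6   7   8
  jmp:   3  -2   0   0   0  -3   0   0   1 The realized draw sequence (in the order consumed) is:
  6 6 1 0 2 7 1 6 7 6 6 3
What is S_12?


t=0: S=1, d=6, jump=0, S_1=1
t=1: S=1, d=6, jump=0, S_2=1
t=2: S=1, d=1, jump=-2, S_3=-1
t=3: S=-1, d=0, jump=3, S_4=2
t=4: S=2, d=2, jump=0, S_5=2
t=5: S=2, d=7, jump=0, S_6=2
t=6: S=2, d=1, jump=-2, S_7=0
t=7: S=0, d=6, jump=0, S_8=0
t=8: S=0, d=7, jump=0, S_9=0
t=9: S=0, d=6, jump=0, S_10=0
t=10: S=0, d=6, jump=0, S_11=0
t=11: S=0, d=3, jump=0, S_12=0

0


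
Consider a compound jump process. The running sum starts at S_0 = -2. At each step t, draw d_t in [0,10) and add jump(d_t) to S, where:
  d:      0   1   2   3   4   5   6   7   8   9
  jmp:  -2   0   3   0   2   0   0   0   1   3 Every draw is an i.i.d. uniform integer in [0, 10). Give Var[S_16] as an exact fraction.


Outcome values over d=0..9: [-2, 0, 3, 0, 2, 0, 0, 0, 1, 3]
Σy = 7, Σy² = 27, M = 10
μ = 7/10 = 7/10,  σ² = 27/10 − (7/10)² = 221/100
Independent increments: Var[S_16] = 16·σ² = 16·(221/100) = 884/25

884/25


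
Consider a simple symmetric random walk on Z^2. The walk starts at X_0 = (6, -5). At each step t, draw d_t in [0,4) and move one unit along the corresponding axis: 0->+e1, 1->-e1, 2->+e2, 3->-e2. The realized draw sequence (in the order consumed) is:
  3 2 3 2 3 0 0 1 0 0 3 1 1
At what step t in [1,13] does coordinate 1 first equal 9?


t=0: X=(6, -5), d=3 → -e2, X_1=(6, -6)
t=1: X=(6, -6), d=2 → +e2, X_2=(6, -5)
t=2: X=(6, -5), d=3 → -e2, X_3=(6, -6)
t=3: X=(6, -6), d=2 → +e2, X_4=(6, -5)
t=4: X=(6, -5), d=3 → -e2, X_5=(6, -6)
t=5: X=(6, -6), d=0 → +e1, X_6=(7, -6)
t=6: X=(7, -6), d=0 → +e1, X_7=(8, -6)
t=7: X=(8, -6), d=1 → -e1, X_8=(7, -6)
t=8: X=(7, -6), d=0 → +e1, X_9=(8, -6)
t=9: X=(8, -6), d=0 → +e1, X_10=(9, -6)
t=10: X=(9, -6), d=3 → -e2, X_11=(9, -7)
t=11: X=(9, -7), d=1 → -e1, X_12=(8, -7)
t=12: X=(8, -7), d=1 → -e1, X_13=(7, -7)

10


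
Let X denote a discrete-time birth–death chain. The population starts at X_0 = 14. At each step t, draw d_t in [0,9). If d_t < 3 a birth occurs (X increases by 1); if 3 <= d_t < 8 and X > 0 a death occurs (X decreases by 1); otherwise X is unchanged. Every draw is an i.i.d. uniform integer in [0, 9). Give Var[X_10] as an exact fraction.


680/81

X can drop by at most 1 per step and X_0 = 14 > T = 10, so X_t >= 14 − t >= 4 > 0 for every t <= 10: the floor at 0 (the 'and X > 0' condition) never binds. Hence X_10 = X_0 + Σ_{t<10} Y_t with i.i.d. increments Y_t = y(d_t) ∈ {+1, −1, 0}.
Outcome values over d=0..8: [1, 1, 1, -1, -1, -1, -1, -1, 0]
Σy = -2, Σy² = 8, M = 9
μ = -2/9 = -2/9,  σ² = 8/9 − (-2/9)² = 68/81
Independent increments: Var[X_10] = 10·σ² = 10·(68/81) = 680/81


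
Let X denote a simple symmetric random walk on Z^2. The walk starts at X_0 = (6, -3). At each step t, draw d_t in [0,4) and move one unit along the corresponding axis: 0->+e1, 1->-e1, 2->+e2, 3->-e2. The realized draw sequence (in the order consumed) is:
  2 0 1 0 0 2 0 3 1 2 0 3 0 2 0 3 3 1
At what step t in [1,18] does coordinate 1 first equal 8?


t=0: X=(6, -3), d=2 → +e2, X_1=(6, -2)
t=1: X=(6, -2), d=0 → +e1, X_2=(7, -2)
t=2: X=(7, -2), d=1 → -e1, X_3=(6, -2)
t=3: X=(6, -2), d=0 → +e1, X_4=(7, -2)
t=4: X=(7, -2), d=0 → +e1, X_5=(8, -2)
t=5: X=(8, -2), d=2 → +e2, X_6=(8, -1)
t=6: X=(8, -1), d=0 → +e1, X_7=(9, -1)
t=7: X=(9, -1), d=3 → -e2, X_8=(9, -2)
t=8: X=(9, -2), d=1 → -e1, X_9=(8, -2)
t=9: X=(8, -2), d=2 → +e2, X_10=(8, -1)
t=10: X=(8, -1), d=0 → +e1, X_11=(9, -1)
t=11: X=(9, -1), d=3 → -e2, X_12=(9, -2)
t=12: X=(9, -2), d=0 → +e1, X_13=(10, -2)
t=13: X=(10, -2), d=2 → +e2, X_14=(10, -1)
t=14: X=(10, -1), d=0 → +e1, X_15=(11, -1)
t=15: X=(11, -1), d=3 → -e2, X_16=(11, -2)
t=16: X=(11, -2), d=3 → -e2, X_17=(11, -3)
t=17: X=(11, -3), d=1 → -e1, X_18=(10, -3)

5


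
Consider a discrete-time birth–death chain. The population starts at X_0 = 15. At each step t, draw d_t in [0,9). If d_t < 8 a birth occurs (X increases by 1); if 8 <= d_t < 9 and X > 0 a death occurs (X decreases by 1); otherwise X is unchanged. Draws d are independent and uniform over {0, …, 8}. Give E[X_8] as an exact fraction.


X can drop by at most 1 per step and X_0 = 15 > T = 8, so X_t >= 15 − t >= 7 > 0 for every t <= 8: the floor at 0 (the 'and X > 0' condition) never binds. Hence X_8 = X_0 + Σ_{t<8} Y_t with i.i.d. increments Y_t = y(d_t) ∈ {+1, −1, 0}.
Outcome values over d=0..8: [1, 1, 1, 1, 1, 1, 1, 1, -1]
Σy = 7, Σy² = 9, M = 9
μ = 7/9 = 7/9,  σ² = 9/9 − (7/9)² = 32/81
E[X_8] = 15 + 8·(7/9) = 191/9

191/9


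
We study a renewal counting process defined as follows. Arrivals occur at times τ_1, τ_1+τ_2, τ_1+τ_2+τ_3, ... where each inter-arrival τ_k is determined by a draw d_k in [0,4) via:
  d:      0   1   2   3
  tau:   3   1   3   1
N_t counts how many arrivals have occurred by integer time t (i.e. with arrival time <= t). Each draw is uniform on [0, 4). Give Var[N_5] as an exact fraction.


Inter-arrival values over d=0..3: [3, 1, 3, 1]
Each d has probability 1/4, so the pmf of τ is: f(1) = 1/2, f(3) = 1/2
Let p_n(j) = P(N_n = j), with p_0 = [1]. Condition on τ_1: p_n(0) = P(τ > n), and for j >= 1, p_n(j) = Σ_{k<=n} f(k)·p_{n−k}(j−1)
p_1 = [1/2, 1/2]  (j = 0..1)
p_2 = [1/2, 1/4, 1/4]  (j = 0..2)
p_3 = [0, 3/4, 1/8, 1/8]  (j = 0..3)
p_4 = [0, 1/4, 5/8, 1/16, 1/16]  (j = 0..4)
p_5 = [0, 1/4, 1/4, 7/16, 1/32, 1/32]  (j = 0..5)
E[N_5] = Σ j·p_5(j) = 75/32;  E[N_5²] = Σ j²·p_5(j) = 207/32
Var[N_5] = 207/32 − (75/32)² = 999/1024

999/1024


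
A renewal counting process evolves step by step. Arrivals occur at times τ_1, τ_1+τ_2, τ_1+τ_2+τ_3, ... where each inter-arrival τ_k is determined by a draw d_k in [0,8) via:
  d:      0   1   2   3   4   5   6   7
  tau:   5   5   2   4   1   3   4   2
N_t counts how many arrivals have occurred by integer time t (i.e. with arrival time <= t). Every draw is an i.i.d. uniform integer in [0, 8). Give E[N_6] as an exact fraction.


420249/262144

Inter-arrival values over d=0..7: [5, 5, 2, 4, 1, 3, 4, 2]
Each d has probability 1/8, so the pmf of τ is: f(1) = 1/8, f(2) = 1/4, f(3) = 1/8, f(4) = 1/4, f(5) = 1/4
Renewal equation for m(n) = E[N_n]: condition on τ_1 = k (if k <= n, one arrival plus a fresh copy on the remaining n−k steps): m(n) = F(n) + Σ_{k<=n} f(k)·m(n−k), where F(n) = P(τ <= n) and m(0) = 0
m(1) = F(1) = 1/8
m(2) = F(2) + f(1)·m(1) = 3/8 + 1/8·1/8 = 25/64
m(3) = F(3) + f(1)·m(2) + f(2)·m(1) = 1/2 + 1/8·25/64 + 1/4·1/8 = 297/512
m(4) = F(4) + f(1)·m(3) + f(2)·m(2) + f(3)·m(1) = 3/4 + 1/8·297/512 + 1/4·25/64 + 1/8·1/8 = 3833/4096
m(5) = F(5) + f(1)·m(4) + f(2)·m(3) + f(3)·m(2) + f(4)·m(1) = 1 + 1/8·3833/4096 + 1/4·297/512 + 1/8·25/64 + 1/4·1/8 = 43977/32768
m(6) = F(6) + f(1)·m(5) + f(2)·m(4) + f(3)·m(3) + f(4)·m(2) + f(5)·m(1) = 1 + 1/8·43977/32768 + 1/4·3833/4096 + 1/8·297/512 + 1/4·25/64 + 1/4·1/8 = 420249/262144
E[N_6] = m(6) = 420249/262144


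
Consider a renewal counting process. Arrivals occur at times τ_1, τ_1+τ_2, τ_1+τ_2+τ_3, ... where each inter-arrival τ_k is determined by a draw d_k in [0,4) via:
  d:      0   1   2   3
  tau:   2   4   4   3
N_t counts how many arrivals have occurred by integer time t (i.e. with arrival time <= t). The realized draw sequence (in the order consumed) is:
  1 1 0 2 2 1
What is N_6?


draw d_1=1: τ_1=4, arrival time A_1=4
draw d_2=1: τ_2=4, arrival time A_2=8
draw d_3=0: τ_3=2, arrival time A_3=10
draw d_4=2: τ_4=4, arrival time A_4=14
draw d_5=2: τ_5=4, arrival time A_5=18
draw d_6=1: τ_6=4, arrival time A_6=22
N_t over t=0..6: 0:0 1:0 2:0 3:0 4:1 5:1 6:1

1


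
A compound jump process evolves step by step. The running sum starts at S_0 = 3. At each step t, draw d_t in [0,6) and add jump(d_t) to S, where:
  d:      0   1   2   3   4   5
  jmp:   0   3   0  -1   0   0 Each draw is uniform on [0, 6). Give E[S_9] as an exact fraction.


6

Outcome values over d=0..5: [0, 3, 0, -1, 0, 0]
Σy = 2, Σy² = 10, M = 6
μ = 2/6 = 1/3,  σ² = 10/6 − (1/3)² = 14/9
E[S_9] = 3 + 9·(1/3) = 6


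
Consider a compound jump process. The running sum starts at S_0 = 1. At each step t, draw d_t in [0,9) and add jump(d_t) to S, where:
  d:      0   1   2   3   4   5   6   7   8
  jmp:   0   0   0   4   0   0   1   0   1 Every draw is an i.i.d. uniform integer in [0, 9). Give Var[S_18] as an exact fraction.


Outcome values over d=0..8: [0, 0, 0, 4, 0, 0, 1, 0, 1]
Σy = 6, Σy² = 18, M = 9
μ = 6/9 = 2/3,  σ² = 18/9 − (2/3)² = 14/9
Independent increments: Var[S_18] = 18·σ² = 18·(14/9) = 28

28


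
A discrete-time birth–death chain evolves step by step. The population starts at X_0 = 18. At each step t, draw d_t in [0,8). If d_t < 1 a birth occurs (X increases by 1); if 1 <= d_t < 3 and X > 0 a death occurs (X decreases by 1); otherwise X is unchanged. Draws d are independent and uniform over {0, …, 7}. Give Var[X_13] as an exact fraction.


299/64

X can drop by at most 1 per step and X_0 = 18 > T = 13, so X_t >= 18 − t >= 5 > 0 for every t <= 13: the floor at 0 (the 'and X > 0' condition) never binds. Hence X_13 = X_0 + Σ_{t<13} Y_t with i.i.d. increments Y_t = y(d_t) ∈ {+1, −1, 0}.
Outcome values over d=0..7: [1, -1, -1, 0, 0, 0, 0, 0]
Σy = -1, Σy² = 3, M = 8
μ = -1/8 = -1/8,  σ² = 3/8 − (-1/8)² = 23/64
Independent increments: Var[X_13] = 13·σ² = 13·(23/64) = 299/64


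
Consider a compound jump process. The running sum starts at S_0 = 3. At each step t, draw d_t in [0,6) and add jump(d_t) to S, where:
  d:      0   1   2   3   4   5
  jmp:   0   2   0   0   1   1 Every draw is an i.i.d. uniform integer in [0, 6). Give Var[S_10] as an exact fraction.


50/9

Outcome values over d=0..5: [0, 2, 0, 0, 1, 1]
Σy = 4, Σy² = 6, M = 6
μ = 4/6 = 2/3,  σ² = 6/6 − (2/3)² = 5/9
Independent increments: Var[S_10] = 10·σ² = 10·(5/9) = 50/9


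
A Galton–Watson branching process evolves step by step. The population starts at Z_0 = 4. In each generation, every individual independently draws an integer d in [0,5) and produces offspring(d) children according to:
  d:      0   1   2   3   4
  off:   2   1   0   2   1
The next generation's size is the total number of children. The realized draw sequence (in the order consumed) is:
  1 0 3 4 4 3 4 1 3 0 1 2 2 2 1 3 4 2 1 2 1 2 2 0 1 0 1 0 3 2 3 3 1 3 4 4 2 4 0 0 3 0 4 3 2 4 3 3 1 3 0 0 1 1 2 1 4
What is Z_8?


gen 0: Z_0=4, draws=[1, 0, 3, 4], offspring=[1, 2, 2, 1], Z_1=6
gen 1: Z_1=6, draws=[4, 3, 4, 1, 3, 0], offspring=[1, 2, 1, 1, 2, 2], Z_2=9
gen 2: Z_2=9, draws=[1, 2, 2, 2, 1, 3, 4, 2, 1], offspring=[1, 0, 0, 0, 1, 2, 1, 0, 1], Z_3=6
gen 3: Z_3=6, draws=[2, 1, 2, 2, 0, 1], offspring=[0, 1, 0, 0, 2, 1], Z_4=4
gen 4: Z_4=4, draws=[0, 1, 0, 3], offspring=[2, 1, 2, 2], Z_5=7
gen 5: Z_5=7, draws=[2, 3, 3, 1, 3, 4, 4], offspring=[0, 2, 2, 1, 2, 1, 1], Z_6=9
gen 6: Z_6=9, draws=[2, 4, 0, 0, 3, 0, 4, 3, 2], offspring=[0, 1, 2, 2, 2, 2, 1, 2, 0], Z_7=12
gen 7: Z_7=12, draws=[4, 3, 3, 1, 3, 0, 0, 1, 1, 2, 1, 4], offspring=[1, 2, 2, 1, 2, 2, 2, 1, 1, 0, 1, 1], Z_8=16

16


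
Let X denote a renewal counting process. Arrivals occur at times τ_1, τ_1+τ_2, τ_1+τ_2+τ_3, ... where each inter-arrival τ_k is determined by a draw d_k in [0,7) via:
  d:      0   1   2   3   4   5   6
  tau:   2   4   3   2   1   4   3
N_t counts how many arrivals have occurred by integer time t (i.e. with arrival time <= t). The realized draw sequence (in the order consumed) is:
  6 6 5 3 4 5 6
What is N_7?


2

draw d_1=6: τ_1=3, arrival time A_1=3
draw d_2=6: τ_2=3, arrival time A_2=6
draw d_3=5: τ_3=4, arrival time A_3=10
draw d_4=3: τ_4=2, arrival time A_4=12
draw d_5=4: τ_5=1, arrival time A_5=13
draw d_6=5: τ_6=4, arrival time A_6=17
draw d_7=6: τ_7=3, arrival time A_7=20
N_t over t=0..7: 0:0 1:0 2:0 3:1 4:1 5:1 6:2 7:2


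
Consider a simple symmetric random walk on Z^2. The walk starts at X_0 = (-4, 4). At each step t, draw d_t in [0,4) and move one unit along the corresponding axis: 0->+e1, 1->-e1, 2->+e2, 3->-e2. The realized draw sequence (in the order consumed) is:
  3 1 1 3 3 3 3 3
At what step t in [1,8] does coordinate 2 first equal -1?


7

t=0: X=(-4, 4), d=3 → -e2, X_1=(-4, 3)
t=1: X=(-4, 3), d=1 → -e1, X_2=(-5, 3)
t=2: X=(-5, 3), d=1 → -e1, X_3=(-6, 3)
t=3: X=(-6, 3), d=3 → -e2, X_4=(-6, 2)
t=4: X=(-6, 2), d=3 → -e2, X_5=(-6, 1)
t=5: X=(-6, 1), d=3 → -e2, X_6=(-6, 0)
t=6: X=(-6, 0), d=3 → -e2, X_7=(-6, -1)
t=7: X=(-6, -1), d=3 → -e2, X_8=(-6, -2)


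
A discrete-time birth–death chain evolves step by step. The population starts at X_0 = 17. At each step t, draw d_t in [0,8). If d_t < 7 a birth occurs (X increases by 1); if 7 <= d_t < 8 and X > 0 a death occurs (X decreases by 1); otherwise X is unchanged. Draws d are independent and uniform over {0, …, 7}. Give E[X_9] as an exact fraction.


95/4

X can drop by at most 1 per step and X_0 = 17 > T = 9, so X_t >= 17 − t >= 8 > 0 for every t <= 9: the floor at 0 (the 'and X > 0' condition) never binds. Hence X_9 = X_0 + Σ_{t<9} Y_t with i.i.d. increments Y_t = y(d_t) ∈ {+1, −1, 0}.
Outcome values over d=0..7: [1, 1, 1, 1, 1, 1, 1, -1]
Σy = 6, Σy² = 8, M = 8
μ = 6/8 = 3/4,  σ² = 8/8 − (3/4)² = 7/16
E[X_9] = 17 + 9·(3/4) = 95/4


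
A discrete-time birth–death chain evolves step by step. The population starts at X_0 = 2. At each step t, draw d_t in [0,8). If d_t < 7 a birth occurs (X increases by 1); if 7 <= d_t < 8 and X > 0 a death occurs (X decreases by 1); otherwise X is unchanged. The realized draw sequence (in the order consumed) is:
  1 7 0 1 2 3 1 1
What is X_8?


8

t=0: X=2, d=1 → birth, X_1=3
t=1: X=3, d=7 → death, X_2=2
t=2: X=2, d=0 → birth, X_3=3
t=3: X=3, d=1 → birth, X_4=4
t=4: X=4, d=2 → birth, X_5=5
t=5: X=5, d=3 → birth, X_6=6
t=6: X=6, d=1 → birth, X_7=7
t=7: X=7, d=1 → birth, X_8=8


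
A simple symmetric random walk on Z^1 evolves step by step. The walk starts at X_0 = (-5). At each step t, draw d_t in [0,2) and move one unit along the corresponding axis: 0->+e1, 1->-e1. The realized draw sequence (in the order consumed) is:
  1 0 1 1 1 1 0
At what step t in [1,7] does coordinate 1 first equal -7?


t=0: X=(-5), d=1 → -e1, X_1=(-6)
t=1: X=(-6), d=0 → +e1, X_2=(-5)
t=2: X=(-5), d=1 → -e1, X_3=(-6)
t=3: X=(-6), d=1 → -e1, X_4=(-7)
t=4: X=(-7), d=1 → -e1, X_5=(-8)
t=5: X=(-8), d=1 → -e1, X_6=(-9)
t=6: X=(-9), d=0 → +e1, X_7=(-8)

4


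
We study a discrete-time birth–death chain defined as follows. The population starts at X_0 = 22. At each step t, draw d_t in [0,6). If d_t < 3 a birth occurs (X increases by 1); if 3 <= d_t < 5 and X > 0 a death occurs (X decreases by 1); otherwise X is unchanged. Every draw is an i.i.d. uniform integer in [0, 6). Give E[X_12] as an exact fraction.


24

X can drop by at most 1 per step and X_0 = 22 > T = 12, so X_t >= 22 − t >= 10 > 0 for every t <= 12: the floor at 0 (the 'and X > 0' condition) never binds. Hence X_12 = X_0 + Σ_{t<12} Y_t with i.i.d. increments Y_t = y(d_t) ∈ {+1, −1, 0}.
Outcome values over d=0..5: [1, 1, 1, -1, -1, 0]
Σy = 1, Σy² = 5, M = 6
μ = 1/6 = 1/6,  σ² = 5/6 − (1/6)² = 29/36
E[X_12] = 22 + 12·(1/6) = 24


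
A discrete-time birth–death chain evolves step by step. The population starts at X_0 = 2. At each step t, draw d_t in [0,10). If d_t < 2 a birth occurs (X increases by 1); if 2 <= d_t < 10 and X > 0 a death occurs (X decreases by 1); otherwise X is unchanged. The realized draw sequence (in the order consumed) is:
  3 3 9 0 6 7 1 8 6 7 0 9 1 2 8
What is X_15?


0

t=0: X=2, d=3 → death, X_1=1
t=1: X=1, d=3 → death, X_2=0
t=2: X=0, d=9 → hold, X_3=0
t=3: X=0, d=0 → birth, X_4=1
t=4: X=1, d=6 → death, X_5=0
t=5: X=0, d=7 → hold, X_6=0
t=6: X=0, d=1 → birth, X_7=1
t=7: X=1, d=8 → death, X_8=0
t=8: X=0, d=6 → hold, X_9=0
t=9: X=0, d=7 → hold, X_10=0
t=10: X=0, d=0 → birth, X_11=1
t=11: X=1, d=9 → death, X_12=0
t=12: X=0, d=1 → birth, X_13=1
t=13: X=1, d=2 → death, X_14=0
t=14: X=0, d=8 → hold, X_15=0


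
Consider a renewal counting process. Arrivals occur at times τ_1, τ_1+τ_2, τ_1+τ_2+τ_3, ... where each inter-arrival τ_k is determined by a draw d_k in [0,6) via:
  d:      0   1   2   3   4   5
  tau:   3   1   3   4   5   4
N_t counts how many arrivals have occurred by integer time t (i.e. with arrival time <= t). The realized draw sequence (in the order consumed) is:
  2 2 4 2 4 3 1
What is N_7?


draw d_1=2: τ_1=3, arrival time A_1=3
draw d_2=2: τ_2=3, arrival time A_2=6
draw d_3=4: τ_3=5, arrival time A_3=11
draw d_4=2: τ_4=3, arrival time A_4=14
draw d_5=4: τ_5=5, arrival time A_5=19
draw d_6=3: τ_6=4, arrival time A_6=23
draw d_7=1: τ_7=1, arrival time A_7=24
N_t over t=0..7: 0:0 1:0 2:0 3:1 4:1 5:1 6:2 7:2

2


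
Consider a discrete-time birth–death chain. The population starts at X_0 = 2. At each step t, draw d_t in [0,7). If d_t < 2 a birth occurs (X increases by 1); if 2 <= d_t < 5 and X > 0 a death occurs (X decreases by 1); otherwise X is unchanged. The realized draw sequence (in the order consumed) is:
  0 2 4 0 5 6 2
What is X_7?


1

t=0: X=2, d=0 → birth, X_1=3
t=1: X=3, d=2 → death, X_2=2
t=2: X=2, d=4 → death, X_3=1
t=3: X=1, d=0 → birth, X_4=2
t=4: X=2, d=5 → hold, X_5=2
t=5: X=2, d=6 → hold, X_6=2
t=6: X=2, d=2 → death, X_7=1


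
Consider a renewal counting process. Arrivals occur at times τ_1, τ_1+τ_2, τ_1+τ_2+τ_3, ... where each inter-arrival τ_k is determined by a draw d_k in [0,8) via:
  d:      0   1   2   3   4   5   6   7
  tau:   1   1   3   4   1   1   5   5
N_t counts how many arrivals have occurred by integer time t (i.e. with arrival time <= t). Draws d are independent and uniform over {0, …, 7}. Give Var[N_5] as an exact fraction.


263/256

Inter-arrival values over d=0..7: [1, 1, 3, 4, 1, 1, 5, 5]
Each d has probability 1/8, so the pmf of τ is: f(1) = 1/2, f(3) = 1/8, f(4) = 1/8, f(5) = 1/4
Let p_n(j) = P(N_n = j), with p_0 = [1]. Condition on τ_1: p_n(0) = P(τ > n), and for j >= 1, p_n(j) = Σ_{k<=n} f(k)·p_{n−k}(j−1)
p_1 = [1/2, 1/2]  (j = 0..1)
p_2 = [1/2, 1/4, 1/4]  (j = 0..2)
p_3 = [3/8, 3/8, 1/8, 1/8]  (j = 0..3)
p_4 = [1/4, 3/8, 1/4, 1/16, 1/16]  (j = 0..4)
p_5 = [0, 1/2, 9/32, 5/32, 1/32, 1/32]  (j = 0..5)
E[N_5] = Σ j·p_5(j) = 29/16;  E[N_5²] = Σ j²·p_5(j) = 69/16
Var[N_5] = 69/16 − (29/16)² = 263/256
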